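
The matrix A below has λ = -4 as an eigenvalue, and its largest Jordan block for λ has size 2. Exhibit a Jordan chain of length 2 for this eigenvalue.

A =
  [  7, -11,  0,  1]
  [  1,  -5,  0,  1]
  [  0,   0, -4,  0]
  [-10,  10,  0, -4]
A Jordan chain for λ = -4 of length 2:
v_1 = (1, 1, 0, 0)ᵀ
v_2 = (0, 0, 0, 1)ᵀ

Let N = A − (-4)·I. We want v_2 with N^2 v_2 = 0 but N^1 v_2 ≠ 0; then v_{j-1} := N · v_j for j = 2, …, 2.

Pick v_2 = (0, 0, 0, 1)ᵀ.
Then v_1 = N · v_2 = (1, 1, 0, 0)ᵀ.

Sanity check: (A − (-4)·I) v_1 = (0, 0, 0, 0)ᵀ = 0. ✓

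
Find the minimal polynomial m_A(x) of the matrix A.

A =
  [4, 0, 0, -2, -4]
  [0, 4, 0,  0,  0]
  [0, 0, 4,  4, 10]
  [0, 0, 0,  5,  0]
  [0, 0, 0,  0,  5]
x^2 - 9*x + 20

The characteristic polynomial is χ_A(x) = (x - 5)^2*(x - 4)^3, so the eigenvalues are known. The minimal polynomial is
  m_A(x) = Π_λ (x − λ)^{k_λ}
where k_λ is the size of the *largest* Jordan block for λ (equivalently, the smallest k with (A − λI)^k v = 0 for every generalised eigenvector v of λ).

  λ = 4: largest Jordan block has size 1, contributing (x − 4)
  λ = 5: largest Jordan block has size 1, contributing (x − 5)

So m_A(x) = (x - 5)*(x - 4) = x^2 - 9*x + 20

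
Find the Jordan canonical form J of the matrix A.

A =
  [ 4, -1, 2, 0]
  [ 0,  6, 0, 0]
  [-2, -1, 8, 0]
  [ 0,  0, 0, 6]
J_2(6) ⊕ J_1(6) ⊕ J_1(6)

The characteristic polynomial is
  det(x·I − A) = x^4 - 24*x^3 + 216*x^2 - 864*x + 1296 = (x - 6)^4

Eigenvalues and multiplicities (the geometric multiplicity of λ is n − rank(A − λI), which equals the number of Jordan blocks for λ):
  λ = 6: algebraic multiplicity = 4, geometric multiplicity = 3

Determining the block sizes for each eigenvalue:
  λ = 6: 3 blocks summing to 4 forces exactly one block of size 2 and the rest size 1 → block sizes [2, 1, 1]

Assembling the blocks gives a Jordan form
J =
  [6, 1, 0, 0]
  [0, 6, 0, 0]
  [0, 0, 6, 0]
  [0, 0, 0, 6]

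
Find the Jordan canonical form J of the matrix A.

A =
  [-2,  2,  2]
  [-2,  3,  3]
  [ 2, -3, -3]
J_1(-2) ⊕ J_2(0)

The characteristic polynomial is
  det(x·I − A) = x^3 + 2*x^2 = x^2*(x + 2)

Eigenvalues and multiplicities (the geometric multiplicity of λ is n − rank(A − λI), which equals the number of Jordan blocks for λ):
  λ = -2: algebraic multiplicity = 1, geometric multiplicity = 1
  λ = 0: algebraic multiplicity = 2, geometric multiplicity = 1

Determining the block sizes for each eigenvalue:
  λ = -2: one block (gm = 1), so the single block has size am = 1 → block sizes [1]
  λ = 0: one block (gm = 1), so the single block has size am = 2 → block sizes [2]

Assembling the blocks gives a Jordan form
J =
  [-2, 0, 0]
  [ 0, 0, 1]
  [ 0, 0, 0]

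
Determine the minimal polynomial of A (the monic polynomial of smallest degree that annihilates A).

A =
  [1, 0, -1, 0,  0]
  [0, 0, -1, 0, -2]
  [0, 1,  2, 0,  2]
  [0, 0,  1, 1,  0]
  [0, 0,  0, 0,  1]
x^3 - 3*x^2 + 3*x - 1

The characteristic polynomial is χ_A(x) = (x - 1)^5, so the eigenvalues are known. The minimal polynomial is
  m_A(x) = Π_λ (x − λ)^{k_λ}
where k_λ is the size of the *largest* Jordan block for λ (equivalently, the smallest k with (A − λI)^k v = 0 for every generalised eigenvector v of λ).

  λ = 1: largest Jordan block has size 3, contributing (x − 1)^3

So m_A(x) = (x - 1)^3 = x^3 - 3*x^2 + 3*x - 1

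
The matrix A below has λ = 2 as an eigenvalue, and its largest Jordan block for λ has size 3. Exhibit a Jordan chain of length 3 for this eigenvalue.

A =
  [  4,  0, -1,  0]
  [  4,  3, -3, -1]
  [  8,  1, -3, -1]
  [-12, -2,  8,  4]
A Jordan chain for λ = 2 of length 3:
v_1 = (-4, 0, -8, 8)ᵀ
v_2 = (2, 4, 8, -12)ᵀ
v_3 = (1, 0, 0, 0)ᵀ

Let N = A − (2)·I. We want v_3 with N^3 v_3 = 0 but N^2 v_3 ≠ 0; then v_{j-1} := N · v_j for j = 3, …, 2.

Pick v_3 = (1, 0, 0, 0)ᵀ.
Then v_2 = N · v_3 = (2, 4, 8, -12)ᵀ.
Then v_1 = N · v_2 = (-4, 0, -8, 8)ᵀ.

Sanity check: (A − (2)·I) v_1 = (0, 0, 0, 0)ᵀ = 0. ✓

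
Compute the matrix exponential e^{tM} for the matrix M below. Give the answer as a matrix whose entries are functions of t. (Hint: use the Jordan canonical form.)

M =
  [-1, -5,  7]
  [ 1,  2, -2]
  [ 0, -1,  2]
e^{tM} =
  [-t^2*exp(t)/2 - 2*t*exp(t) + exp(t), -t^2*exp(t) - 5*t*exp(t), 3*t^2*exp(t)/2 + 7*t*exp(t)]
  [-t^2*exp(t)/2 + t*exp(t), -t^2*exp(t) + t*exp(t) + exp(t), 3*t^2*exp(t)/2 - 2*t*exp(t)]
  [-t^2*exp(t)/2, -t^2*exp(t) - t*exp(t), 3*t^2*exp(t)/2 + t*exp(t) + exp(t)]

Strategy: write M = P · J · P⁻¹ where J is a Jordan canonical form, so e^{tM} = P · e^{tJ} · P⁻¹, and e^{tJ} can be computed block-by-block.

M has Jordan form
J =
  [1, 1, 0]
  [0, 1, 1]
  [0, 0, 1]
(up to reordering of blocks).

Per-block formulas:
  For a 3×3 Jordan block J_3(1): exp(t · J_3(1)) = e^(1t)·(I + t·N + (t^2/2)·N^2), where N is the 3×3 nilpotent shift.

After assembling e^{tJ} and conjugating by P, we get:

e^{tM} =
  [-t^2*exp(t)/2 - 2*t*exp(t) + exp(t), -t^2*exp(t) - 5*t*exp(t), 3*t^2*exp(t)/2 + 7*t*exp(t)]
  [-t^2*exp(t)/2 + t*exp(t), -t^2*exp(t) + t*exp(t) + exp(t), 3*t^2*exp(t)/2 - 2*t*exp(t)]
  [-t^2*exp(t)/2, -t^2*exp(t) - t*exp(t), 3*t^2*exp(t)/2 + t*exp(t) + exp(t)]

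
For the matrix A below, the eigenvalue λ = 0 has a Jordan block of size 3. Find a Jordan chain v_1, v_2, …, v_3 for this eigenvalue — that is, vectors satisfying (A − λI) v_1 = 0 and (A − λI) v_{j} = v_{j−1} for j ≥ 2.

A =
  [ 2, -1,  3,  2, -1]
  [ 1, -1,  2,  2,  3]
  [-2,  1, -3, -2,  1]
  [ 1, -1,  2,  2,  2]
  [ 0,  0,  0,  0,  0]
A Jordan chain for λ = 0 of length 3:
v_1 = (-1, -1, 1, -1, 0)ᵀ
v_2 = (2, 1, -2, 1, 0)ᵀ
v_3 = (1, 0, 0, 0, 0)ᵀ

Let N = A − (0)·I. We want v_3 with N^3 v_3 = 0 but N^2 v_3 ≠ 0; then v_{j-1} := N · v_j for j = 3, …, 2.

Pick v_3 = (1, 0, 0, 0, 0)ᵀ.
Then v_2 = N · v_3 = (2, 1, -2, 1, 0)ᵀ.
Then v_1 = N · v_2 = (-1, -1, 1, -1, 0)ᵀ.

Sanity check: (A − (0)·I) v_1 = (0, 0, 0, 0, 0)ᵀ = 0. ✓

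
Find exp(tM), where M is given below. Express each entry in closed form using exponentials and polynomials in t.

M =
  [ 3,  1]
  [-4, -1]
e^{tM} =
  [2*t*exp(t) + exp(t), t*exp(t)]
  [-4*t*exp(t), -2*t*exp(t) + exp(t)]

Strategy: write M = P · J · P⁻¹ where J is a Jordan canonical form, so e^{tM} = P · e^{tJ} · P⁻¹, and e^{tJ} can be computed block-by-block.

M has Jordan form
J =
  [1, 1]
  [0, 1]
(up to reordering of blocks).

Per-block formulas:
  For a 2×2 Jordan block J_2(1): exp(t · J_2(1)) = e^(1t)·(I + t·N), where N is the 2×2 nilpotent shift.

After assembling e^{tJ} and conjugating by P, we get:

e^{tM} =
  [2*t*exp(t) + exp(t), t*exp(t)]
  [-4*t*exp(t), -2*t*exp(t) + exp(t)]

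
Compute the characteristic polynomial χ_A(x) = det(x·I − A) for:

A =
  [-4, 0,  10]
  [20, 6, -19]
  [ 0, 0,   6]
x^3 - 8*x^2 - 12*x + 144

Expanding det(x·I − A) (e.g. by cofactor expansion or by noting that A is similar to its Jordan form J, which has the same characteristic polynomial as A) gives
  χ_A(x) = x^3 - 8*x^2 - 12*x + 144
which factors as (x - 6)^2*(x + 4). The eigenvalues (with algebraic multiplicities) are λ = -4 with multiplicity 1, λ = 6 with multiplicity 2.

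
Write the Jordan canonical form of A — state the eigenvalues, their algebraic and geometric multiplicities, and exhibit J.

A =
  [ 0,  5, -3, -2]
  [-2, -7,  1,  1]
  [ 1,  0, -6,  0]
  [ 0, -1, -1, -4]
J_1(-5) ⊕ J_3(-4)

The characteristic polynomial is
  det(x·I − A) = x^4 + 17*x^3 + 108*x^2 + 304*x + 320 = (x + 4)^3*(x + 5)

Eigenvalues and multiplicities (the geometric multiplicity of λ is n − rank(A − λI), which equals the number of Jordan blocks for λ):
  λ = -5: algebraic multiplicity = 1, geometric multiplicity = 1
  λ = -4: algebraic multiplicity = 3, geometric multiplicity = 1

Determining the block sizes for each eigenvalue:
  λ = -5: one block (gm = 1), so the single block has size am = 1 → block sizes [1]
  λ = -4: one block (gm = 1), so the single block has size am = 3 → block sizes [3]

Assembling the blocks gives a Jordan form
J =
  [-5,  0,  0,  0]
  [ 0, -4,  1,  0]
  [ 0,  0, -4,  1]
  [ 0,  0,  0, -4]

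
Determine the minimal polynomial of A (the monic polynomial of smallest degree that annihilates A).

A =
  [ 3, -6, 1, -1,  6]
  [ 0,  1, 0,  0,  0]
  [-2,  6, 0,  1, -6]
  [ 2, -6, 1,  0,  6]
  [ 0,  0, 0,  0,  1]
x^2 - 2*x + 1

The characteristic polynomial is χ_A(x) = (x - 1)^5, so the eigenvalues are known. The minimal polynomial is
  m_A(x) = Π_λ (x − λ)^{k_λ}
where k_λ is the size of the *largest* Jordan block for λ (equivalently, the smallest k with (A − λI)^k v = 0 for every generalised eigenvector v of λ).

  λ = 1: largest Jordan block has size 2, contributing (x − 1)^2

So m_A(x) = (x - 1)^2 = x^2 - 2*x + 1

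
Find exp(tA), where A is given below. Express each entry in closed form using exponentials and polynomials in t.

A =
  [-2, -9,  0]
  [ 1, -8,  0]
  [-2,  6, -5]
e^{tA} =
  [3*t*exp(-5*t) + exp(-5*t), -9*t*exp(-5*t), 0]
  [t*exp(-5*t), -3*t*exp(-5*t) + exp(-5*t), 0]
  [-2*t*exp(-5*t), 6*t*exp(-5*t), exp(-5*t)]

Strategy: write A = P · J · P⁻¹ where J is a Jordan canonical form, so e^{tA} = P · e^{tJ} · P⁻¹, and e^{tJ} can be computed block-by-block.

A has Jordan form
J =
  [-5,  1,  0]
  [ 0, -5,  0]
  [ 0,  0, -5]
(up to reordering of blocks).

Per-block formulas:
  For a 2×2 Jordan block J_2(-5): exp(t · J_2(-5)) = e^(-5t)·(I + t·N), where N is the 2×2 nilpotent shift.
  For a 1×1 block at λ = -5: exp(t · [-5]) = [e^(-5t)].

After assembling e^{tJ} and conjugating by P, we get:

e^{tA} =
  [3*t*exp(-5*t) + exp(-5*t), -9*t*exp(-5*t), 0]
  [t*exp(-5*t), -3*t*exp(-5*t) + exp(-5*t), 0]
  [-2*t*exp(-5*t), 6*t*exp(-5*t), exp(-5*t)]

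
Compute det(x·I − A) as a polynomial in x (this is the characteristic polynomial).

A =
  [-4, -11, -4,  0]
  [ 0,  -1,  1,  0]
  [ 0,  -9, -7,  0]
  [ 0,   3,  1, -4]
x^4 + 16*x^3 + 96*x^2 + 256*x + 256

Expanding det(x·I − A) (e.g. by cofactor expansion or by noting that A is similar to its Jordan form J, which has the same characteristic polynomial as A) gives
  χ_A(x) = x^4 + 16*x^3 + 96*x^2 + 256*x + 256
which factors as (x + 4)^4. The eigenvalues (with algebraic multiplicities) are λ = -4 with multiplicity 4.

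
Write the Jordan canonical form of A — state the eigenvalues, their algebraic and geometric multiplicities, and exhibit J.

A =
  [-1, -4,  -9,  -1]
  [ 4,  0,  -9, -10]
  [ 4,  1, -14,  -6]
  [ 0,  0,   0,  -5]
J_3(-5) ⊕ J_1(-5)

The characteristic polynomial is
  det(x·I − A) = x^4 + 20*x^3 + 150*x^2 + 500*x + 625 = (x + 5)^4

Eigenvalues and multiplicities (the geometric multiplicity of λ is n − rank(A − λI), which equals the number of Jordan blocks for λ):
  λ = -5: algebraic multiplicity = 4, geometric multiplicity = 2

Determining the block sizes for each eigenvalue:
  λ = -5: with am = 4 and gm = 2, the partition is not yet determined (e.g. several partitions of 4 into 2 parts exist). Let N = A − (-5)·I. Computing rank(N^1) = 2, rank(N^2) = 1, rank(N^3) = 0; the number of blocks of size ≥ j is rank(N^{j−1}) − rank(N^j), giving [2, 1, 1]. So we have 1 block(s) of size 3, 1 block(s) of size 1 → block sizes [3, 1]

Assembling the blocks gives a Jordan form
J =
  [-5,  1,  0,  0]
  [ 0, -5,  1,  0]
  [ 0,  0, -5,  0]
  [ 0,  0,  0, -5]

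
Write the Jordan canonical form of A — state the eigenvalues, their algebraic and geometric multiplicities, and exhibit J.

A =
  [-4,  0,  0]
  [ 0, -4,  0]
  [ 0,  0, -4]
J_1(-4) ⊕ J_1(-4) ⊕ J_1(-4)

The characteristic polynomial is
  det(x·I − A) = x^3 + 12*x^2 + 48*x + 64 = (x + 4)^3

Eigenvalues and multiplicities (the geometric multiplicity of λ is n − rank(A − λI), which equals the number of Jordan blocks for λ):
  λ = -4: algebraic multiplicity = 3, geometric multiplicity = 3

Determining the block sizes for each eigenvalue:
  λ = -4: gm = am = 3, so every block has size 1 → block sizes [1, 1, 1]

Assembling the blocks gives a Jordan form
J =
  [-4,  0,  0]
  [ 0, -4,  0]
  [ 0,  0, -4]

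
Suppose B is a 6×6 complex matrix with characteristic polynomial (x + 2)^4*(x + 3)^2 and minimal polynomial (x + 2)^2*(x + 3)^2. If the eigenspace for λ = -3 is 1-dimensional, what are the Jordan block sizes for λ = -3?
Block sizes for λ = -3: [2]

Step 1 — from the characteristic polynomial, algebraic multiplicity of λ = -3 is 2. From dim ker(B − (-3)·I) = 1, there are exactly 1 Jordan blocks for λ = -3.
Step 2 — from the minimal polynomial, the factor (x + 3)^2 tells us the largest block for λ = -3 has size 2.
Step 3 — with total size 2, 1 blocks, and largest block 2, the block sizes (in nonincreasing order) are [2].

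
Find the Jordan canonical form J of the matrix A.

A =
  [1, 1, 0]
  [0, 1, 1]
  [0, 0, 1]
J_3(1)

The characteristic polynomial is
  det(x·I − A) = x^3 - 3*x^2 + 3*x - 1 = (x - 1)^3

Eigenvalues and multiplicities (the geometric multiplicity of λ is n − rank(A − λI), which equals the number of Jordan blocks for λ):
  λ = 1: algebraic multiplicity = 3, geometric multiplicity = 1

Determining the block sizes for each eigenvalue:
  λ = 1: one block (gm = 1), so the single block has size am = 3 → block sizes [3]

Assembling the blocks gives a Jordan form
J =
  [1, 1, 0]
  [0, 1, 1]
  [0, 0, 1]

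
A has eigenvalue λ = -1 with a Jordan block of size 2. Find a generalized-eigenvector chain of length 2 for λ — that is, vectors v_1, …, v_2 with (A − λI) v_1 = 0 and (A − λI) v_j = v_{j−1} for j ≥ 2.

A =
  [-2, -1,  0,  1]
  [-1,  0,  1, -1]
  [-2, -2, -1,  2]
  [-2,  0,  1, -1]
A Jordan chain for λ = -1 of length 2:
v_1 = (-1, -1, -2, -2)ᵀ
v_2 = (1, 0, 0, 0)ᵀ

Let N = A − (-1)·I. We want v_2 with N^2 v_2 = 0 but N^1 v_2 ≠ 0; then v_{j-1} := N · v_j for j = 2, …, 2.

Pick v_2 = (1, 0, 0, 0)ᵀ.
Then v_1 = N · v_2 = (-1, -1, -2, -2)ᵀ.

Sanity check: (A − (-1)·I) v_1 = (0, 0, 0, 0)ᵀ = 0. ✓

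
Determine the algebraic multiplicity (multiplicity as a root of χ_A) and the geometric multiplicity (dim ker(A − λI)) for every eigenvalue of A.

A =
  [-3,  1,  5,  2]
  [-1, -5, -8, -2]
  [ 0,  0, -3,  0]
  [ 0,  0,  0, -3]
λ = -4: alg = 2, geom = 1; λ = -3: alg = 2, geom = 2

Step 1 — factor the characteristic polynomial to read off the algebraic multiplicities:
  χ_A(x) = (x + 3)^2*(x + 4)^2

Step 2 — compute geometric multiplicities via the rank-nullity identity g(λ) = n − rank(A − λI):
  rank(A − (-4)·I) = 3, so dim ker(A − (-4)·I) = n − 3 = 1
  rank(A − (-3)·I) = 2, so dim ker(A − (-3)·I) = n − 2 = 2

Summary:
  λ = -4: algebraic multiplicity = 2, geometric multiplicity = 1
  λ = -3: algebraic multiplicity = 2, geometric multiplicity = 2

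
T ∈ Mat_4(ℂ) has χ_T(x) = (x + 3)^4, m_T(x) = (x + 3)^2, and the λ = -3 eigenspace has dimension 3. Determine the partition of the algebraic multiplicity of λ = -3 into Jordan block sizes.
Block sizes for λ = -3: [2, 1, 1]

Step 1 — from the characteristic polynomial, algebraic multiplicity of λ = -3 is 4. From dim ker(T − (-3)·I) = 3, there are exactly 3 Jordan blocks for λ = -3.
Step 2 — from the minimal polynomial, the factor (x + 3)^2 tells us the largest block for λ = -3 has size 2.
Step 3 — with total size 4, 3 blocks, and largest block 2, the block sizes (in nonincreasing order) are [2, 1, 1].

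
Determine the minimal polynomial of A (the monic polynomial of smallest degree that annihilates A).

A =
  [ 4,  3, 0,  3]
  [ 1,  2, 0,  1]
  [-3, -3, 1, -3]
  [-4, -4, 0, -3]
x^2 - 2*x + 1

The characteristic polynomial is χ_A(x) = (x - 1)^4, so the eigenvalues are known. The minimal polynomial is
  m_A(x) = Π_λ (x − λ)^{k_λ}
where k_λ is the size of the *largest* Jordan block for λ (equivalently, the smallest k with (A − λI)^k v = 0 for every generalised eigenvector v of λ).

  λ = 1: largest Jordan block has size 2, contributing (x − 1)^2

So m_A(x) = (x - 1)^2 = x^2 - 2*x + 1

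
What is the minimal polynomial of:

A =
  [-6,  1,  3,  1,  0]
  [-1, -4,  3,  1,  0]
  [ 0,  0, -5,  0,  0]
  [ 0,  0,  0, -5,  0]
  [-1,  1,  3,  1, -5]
x^2 + 10*x + 25

The characteristic polynomial is χ_A(x) = (x + 5)^5, so the eigenvalues are known. The minimal polynomial is
  m_A(x) = Π_λ (x − λ)^{k_λ}
where k_λ is the size of the *largest* Jordan block for λ (equivalently, the smallest k with (A − λI)^k v = 0 for every generalised eigenvector v of λ).

  λ = -5: largest Jordan block has size 2, contributing (x + 5)^2

So m_A(x) = (x + 5)^2 = x^2 + 10*x + 25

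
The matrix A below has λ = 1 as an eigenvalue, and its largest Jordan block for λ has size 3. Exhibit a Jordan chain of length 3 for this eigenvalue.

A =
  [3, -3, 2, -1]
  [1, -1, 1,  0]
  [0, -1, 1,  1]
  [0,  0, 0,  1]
A Jordan chain for λ = 1 of length 3:
v_1 = (1, 0, -1, 0)ᵀ
v_2 = (2, 1, 0, 0)ᵀ
v_3 = (1, 0, 0, 0)ᵀ

Let N = A − (1)·I. We want v_3 with N^3 v_3 = 0 but N^2 v_3 ≠ 0; then v_{j-1} := N · v_j for j = 3, …, 2.

Pick v_3 = (1, 0, 0, 0)ᵀ.
Then v_2 = N · v_3 = (2, 1, 0, 0)ᵀ.
Then v_1 = N · v_2 = (1, 0, -1, 0)ᵀ.

Sanity check: (A − (1)·I) v_1 = (0, 0, 0, 0)ᵀ = 0. ✓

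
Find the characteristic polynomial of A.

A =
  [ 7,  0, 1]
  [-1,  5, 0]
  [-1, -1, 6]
x^3 - 18*x^2 + 108*x - 216

Expanding det(x·I − A) (e.g. by cofactor expansion or by noting that A is similar to its Jordan form J, which has the same characteristic polynomial as A) gives
  χ_A(x) = x^3 - 18*x^2 + 108*x - 216
which factors as (x - 6)^3. The eigenvalues (with algebraic multiplicities) are λ = 6 with multiplicity 3.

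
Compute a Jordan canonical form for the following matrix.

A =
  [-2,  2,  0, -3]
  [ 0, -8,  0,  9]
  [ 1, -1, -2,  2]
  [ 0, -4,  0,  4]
J_2(-2) ⊕ J_2(-2)

The characteristic polynomial is
  det(x·I − A) = x^4 + 8*x^3 + 24*x^2 + 32*x + 16 = (x + 2)^4

Eigenvalues and multiplicities (the geometric multiplicity of λ is n − rank(A − λI), which equals the number of Jordan blocks for λ):
  λ = -2: algebraic multiplicity = 4, geometric multiplicity = 2

Determining the block sizes for each eigenvalue:
  λ = -2: with am = 4 and gm = 2, the partition is not yet determined (e.g. several partitions of 4 into 2 parts exist). Let N = A − (-2)·I. Computing rank(N^1) = 2, rank(N^2) = 0; the number of blocks of size ≥ j is rank(N^{j−1}) − rank(N^j), giving [2, 2]. So we have 2 block(s) of size 2 → block sizes [2, 2]

Assembling the blocks gives a Jordan form
J =
  [-2,  1,  0,  0]
  [ 0, -2,  0,  0]
  [ 0,  0, -2,  1]
  [ 0,  0,  0, -2]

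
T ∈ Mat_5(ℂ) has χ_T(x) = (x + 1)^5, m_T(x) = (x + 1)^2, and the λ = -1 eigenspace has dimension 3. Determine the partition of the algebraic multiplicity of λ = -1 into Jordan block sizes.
Block sizes for λ = -1: [2, 2, 1]

Step 1 — from the characteristic polynomial, algebraic multiplicity of λ = -1 is 5. From dim ker(T − (-1)·I) = 3, there are exactly 3 Jordan blocks for λ = -1.
Step 2 — from the minimal polynomial, the factor (x + 1)^2 tells us the largest block for λ = -1 has size 2.
Step 3 — with total size 5, 3 blocks, and largest block 2, the block sizes (in nonincreasing order) are [2, 2, 1].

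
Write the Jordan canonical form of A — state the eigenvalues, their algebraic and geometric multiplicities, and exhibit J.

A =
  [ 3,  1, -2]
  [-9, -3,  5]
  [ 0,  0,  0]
J_3(0)

The characteristic polynomial is
  det(x·I − A) = x^3

Eigenvalues and multiplicities (the geometric multiplicity of λ is n − rank(A − λI), which equals the number of Jordan blocks for λ):
  λ = 0: algebraic multiplicity = 3, geometric multiplicity = 1

Determining the block sizes for each eigenvalue:
  λ = 0: one block (gm = 1), so the single block has size am = 3 → block sizes [3]

Assembling the blocks gives a Jordan form
J =
  [0, 1, 0]
  [0, 0, 1]
  [0, 0, 0]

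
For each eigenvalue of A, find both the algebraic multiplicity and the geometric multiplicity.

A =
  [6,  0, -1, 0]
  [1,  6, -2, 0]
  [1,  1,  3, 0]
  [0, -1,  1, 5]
λ = 5: alg = 4, geom = 2

Step 1 — factor the characteristic polynomial to read off the algebraic multiplicities:
  χ_A(x) = (x - 5)^4

Step 2 — compute geometric multiplicities via the rank-nullity identity g(λ) = n − rank(A − λI):
  rank(A − (5)·I) = 2, so dim ker(A − (5)·I) = n − 2 = 2

Summary:
  λ = 5: algebraic multiplicity = 4, geometric multiplicity = 2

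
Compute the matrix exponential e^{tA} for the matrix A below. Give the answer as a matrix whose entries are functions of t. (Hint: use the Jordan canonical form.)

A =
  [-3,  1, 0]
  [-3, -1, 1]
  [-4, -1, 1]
e^{tA} =
  [t^2*exp(-t)/2 - 2*t*exp(-t) + exp(-t), -t^2*exp(-t) + t*exp(-t), t^2*exp(-t)/2]
  [t^2*exp(-t) - 3*t*exp(-t), -2*t^2*exp(-t) + exp(-t), t^2*exp(-t) + t*exp(-t)]
  [3*t^2*exp(-t)/2 - 4*t*exp(-t), -3*t^2*exp(-t) - t*exp(-t), 3*t^2*exp(-t)/2 + 2*t*exp(-t) + exp(-t)]

Strategy: write A = P · J · P⁻¹ where J is a Jordan canonical form, so e^{tA} = P · e^{tJ} · P⁻¹, and e^{tJ} can be computed block-by-block.

A has Jordan form
J =
  [-1,  1,  0]
  [ 0, -1,  1]
  [ 0,  0, -1]
(up to reordering of blocks).

Per-block formulas:
  For a 3×3 Jordan block J_3(-1): exp(t · J_3(-1)) = e^(-1t)·(I + t·N + (t^2/2)·N^2), where N is the 3×3 nilpotent shift.

After assembling e^{tJ} and conjugating by P, we get:

e^{tA} =
  [t^2*exp(-t)/2 - 2*t*exp(-t) + exp(-t), -t^2*exp(-t) + t*exp(-t), t^2*exp(-t)/2]
  [t^2*exp(-t) - 3*t*exp(-t), -2*t^2*exp(-t) + exp(-t), t^2*exp(-t) + t*exp(-t)]
  [3*t^2*exp(-t)/2 - 4*t*exp(-t), -3*t^2*exp(-t) - t*exp(-t), 3*t^2*exp(-t)/2 + 2*t*exp(-t) + exp(-t)]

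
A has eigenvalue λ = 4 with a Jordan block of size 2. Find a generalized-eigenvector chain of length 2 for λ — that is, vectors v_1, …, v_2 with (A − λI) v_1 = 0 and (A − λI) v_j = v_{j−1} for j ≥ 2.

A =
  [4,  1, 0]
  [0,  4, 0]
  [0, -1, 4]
A Jordan chain for λ = 4 of length 2:
v_1 = (1, 0, -1)ᵀ
v_2 = (0, 1, 0)ᵀ

Let N = A − (4)·I. We want v_2 with N^2 v_2 = 0 but N^1 v_2 ≠ 0; then v_{j-1} := N · v_j for j = 2, …, 2.

Pick v_2 = (0, 1, 0)ᵀ.
Then v_1 = N · v_2 = (1, 0, -1)ᵀ.

Sanity check: (A − (4)·I) v_1 = (0, 0, 0)ᵀ = 0. ✓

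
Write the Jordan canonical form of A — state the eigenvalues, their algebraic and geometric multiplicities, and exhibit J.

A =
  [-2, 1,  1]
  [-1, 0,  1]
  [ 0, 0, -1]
J_2(-1) ⊕ J_1(-1)

The characteristic polynomial is
  det(x·I − A) = x^3 + 3*x^2 + 3*x + 1 = (x + 1)^3

Eigenvalues and multiplicities (the geometric multiplicity of λ is n − rank(A − λI), which equals the number of Jordan blocks for λ):
  λ = -1: algebraic multiplicity = 3, geometric multiplicity = 2

Determining the block sizes for each eigenvalue:
  λ = -1: 2 blocks summing to 3 forces exactly one block of size 2 and the rest size 1 → block sizes [2, 1]

Assembling the blocks gives a Jordan form
J =
  [-1,  1,  0]
  [ 0, -1,  0]
  [ 0,  0, -1]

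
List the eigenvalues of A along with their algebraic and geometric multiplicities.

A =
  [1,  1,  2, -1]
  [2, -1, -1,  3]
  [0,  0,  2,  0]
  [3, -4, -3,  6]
λ = 2: alg = 4, geom = 2

Step 1 — factor the characteristic polynomial to read off the algebraic multiplicities:
  χ_A(x) = (x - 2)^4

Step 2 — compute geometric multiplicities via the rank-nullity identity g(λ) = n − rank(A − λI):
  rank(A − (2)·I) = 2, so dim ker(A − (2)·I) = n − 2 = 2

Summary:
  λ = 2: algebraic multiplicity = 4, geometric multiplicity = 2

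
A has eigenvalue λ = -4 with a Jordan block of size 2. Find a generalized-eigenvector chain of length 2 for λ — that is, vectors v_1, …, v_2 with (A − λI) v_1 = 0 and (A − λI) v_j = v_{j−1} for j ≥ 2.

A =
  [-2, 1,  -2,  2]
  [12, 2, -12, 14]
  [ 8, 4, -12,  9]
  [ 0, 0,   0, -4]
A Jordan chain for λ = -4 of length 2:
v_1 = (2, 12, 8, 0)ᵀ
v_2 = (1, 0, 0, 0)ᵀ

Let N = A − (-4)·I. We want v_2 with N^2 v_2 = 0 but N^1 v_2 ≠ 0; then v_{j-1} := N · v_j for j = 2, …, 2.

Pick v_2 = (1, 0, 0, 0)ᵀ.
Then v_1 = N · v_2 = (2, 12, 8, 0)ᵀ.

Sanity check: (A − (-4)·I) v_1 = (0, 0, 0, 0)ᵀ = 0. ✓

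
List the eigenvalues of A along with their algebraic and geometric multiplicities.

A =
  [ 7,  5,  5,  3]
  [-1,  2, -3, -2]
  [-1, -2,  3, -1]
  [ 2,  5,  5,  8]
λ = 5: alg = 4, geom = 2

Step 1 — factor the characteristic polynomial to read off the algebraic multiplicities:
  χ_A(x) = (x - 5)^4

Step 2 — compute geometric multiplicities via the rank-nullity identity g(λ) = n − rank(A − λI):
  rank(A − (5)·I) = 2, so dim ker(A − (5)·I) = n − 2 = 2

Summary:
  λ = 5: algebraic multiplicity = 4, geometric multiplicity = 2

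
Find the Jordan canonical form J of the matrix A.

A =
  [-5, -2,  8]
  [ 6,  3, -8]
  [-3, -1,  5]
J_2(1) ⊕ J_1(1)

The characteristic polynomial is
  det(x·I − A) = x^3 - 3*x^2 + 3*x - 1 = (x - 1)^3

Eigenvalues and multiplicities (the geometric multiplicity of λ is n − rank(A − λI), which equals the number of Jordan blocks for λ):
  λ = 1: algebraic multiplicity = 3, geometric multiplicity = 2

Determining the block sizes for each eigenvalue:
  λ = 1: 2 blocks summing to 3 forces exactly one block of size 2 and the rest size 1 → block sizes [2, 1]

Assembling the blocks gives a Jordan form
J =
  [1, 1, 0]
  [0, 1, 0]
  [0, 0, 1]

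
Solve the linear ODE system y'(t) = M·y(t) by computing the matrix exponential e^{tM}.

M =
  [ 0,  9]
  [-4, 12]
e^{tM} =
  [-6*t*exp(6*t) + exp(6*t), 9*t*exp(6*t)]
  [-4*t*exp(6*t), 6*t*exp(6*t) + exp(6*t)]

Strategy: write M = P · J · P⁻¹ where J is a Jordan canonical form, so e^{tM} = P · e^{tJ} · P⁻¹, and e^{tJ} can be computed block-by-block.

M has Jordan form
J =
  [6, 1]
  [0, 6]
(up to reordering of blocks).

Per-block formulas:
  For a 2×2 Jordan block J_2(6): exp(t · J_2(6)) = e^(6t)·(I + t·N), where N is the 2×2 nilpotent shift.

After assembling e^{tJ} and conjugating by P, we get:

e^{tM} =
  [-6*t*exp(6*t) + exp(6*t), 9*t*exp(6*t)]
  [-4*t*exp(6*t), 6*t*exp(6*t) + exp(6*t)]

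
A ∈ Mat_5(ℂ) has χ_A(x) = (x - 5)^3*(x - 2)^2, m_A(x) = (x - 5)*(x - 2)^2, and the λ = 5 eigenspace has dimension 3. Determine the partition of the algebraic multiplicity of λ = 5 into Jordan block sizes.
Block sizes for λ = 5: [1, 1, 1]

Step 1 — from the characteristic polynomial, algebraic multiplicity of λ = 5 is 3. From dim ker(A − (5)·I) = 3, there are exactly 3 Jordan blocks for λ = 5.
Step 2 — from the minimal polynomial, the factor (x − 5) tells us the largest block for λ = 5 has size 1.
Step 3 — with total size 3, 3 blocks, and largest block 1, the block sizes (in nonincreasing order) are [1, 1, 1].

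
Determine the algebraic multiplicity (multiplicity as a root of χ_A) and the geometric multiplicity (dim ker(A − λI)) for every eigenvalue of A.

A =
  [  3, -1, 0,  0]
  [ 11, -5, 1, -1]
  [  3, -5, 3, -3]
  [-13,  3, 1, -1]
λ = 0: alg = 4, geom = 2

Step 1 — factor the characteristic polynomial to read off the algebraic multiplicities:
  χ_A(x) = x^4

Step 2 — compute geometric multiplicities via the rank-nullity identity g(λ) = n − rank(A − λI):
  rank(A − (0)·I) = 2, so dim ker(A − (0)·I) = n − 2 = 2

Summary:
  λ = 0: algebraic multiplicity = 4, geometric multiplicity = 2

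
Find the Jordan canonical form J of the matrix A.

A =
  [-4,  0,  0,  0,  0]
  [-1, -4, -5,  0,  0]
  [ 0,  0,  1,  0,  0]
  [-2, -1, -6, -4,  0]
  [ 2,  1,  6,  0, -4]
J_3(-4) ⊕ J_1(-4) ⊕ J_1(1)

The characteristic polynomial is
  det(x·I − A) = x^5 + 15*x^4 + 80*x^3 + 160*x^2 - 256 = (x - 1)*(x + 4)^4

Eigenvalues and multiplicities (the geometric multiplicity of λ is n − rank(A − λI), which equals the number of Jordan blocks for λ):
  λ = -4: algebraic multiplicity = 4, geometric multiplicity = 2
  λ = 1: algebraic multiplicity = 1, geometric multiplicity = 1

Determining the block sizes for each eigenvalue:
  λ = -4: with am = 4 and gm = 2, the partition is not yet determined (e.g. several partitions of 4 into 2 parts exist). Let N = A − (-4)·I. Computing rank(N^1) = 3, rank(N^2) = 2, rank(N^3) = 1; the number of blocks of size ≥ j is rank(N^{j−1}) − rank(N^j), giving [2, 1, 1]. So we have 1 block(s) of size 3, 1 block(s) of size 1 → block sizes [3, 1]
  λ = 1: one block (gm = 1), so the single block has size am = 1 → block sizes [1]

Assembling the blocks gives a Jordan form
J =
  [-4,  1,  0,  0, 0]
  [ 0, -4,  1,  0, 0]
  [ 0,  0, -4,  0, 0]
  [ 0,  0,  0, -4, 0]
  [ 0,  0,  0,  0, 1]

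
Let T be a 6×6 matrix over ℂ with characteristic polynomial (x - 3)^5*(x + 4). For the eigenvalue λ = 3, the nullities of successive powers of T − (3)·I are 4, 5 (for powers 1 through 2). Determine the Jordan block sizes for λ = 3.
Block sizes for λ = 3: [2, 1, 1, 1]

From the dimensions of kernels of powers, the number of Jordan blocks of size at least j is d_j − d_{j−1} where d_j = dim ker(N^j) (with d_0 = 0). Computing the differences gives [4, 1].
The number of blocks of size exactly k is (#blocks of size ≥ k) − (#blocks of size ≥ k + 1), so the partition is: 3 block(s) of size 1, 1 block(s) of size 2.
In nonincreasing order the block sizes are [2, 1, 1, 1].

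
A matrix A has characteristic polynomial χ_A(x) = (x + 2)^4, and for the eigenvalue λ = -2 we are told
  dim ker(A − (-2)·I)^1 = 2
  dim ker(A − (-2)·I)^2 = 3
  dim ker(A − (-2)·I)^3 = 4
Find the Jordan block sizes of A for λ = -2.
Block sizes for λ = -2: [3, 1]

From the dimensions of kernels of powers, the number of Jordan blocks of size at least j is d_j − d_{j−1} where d_j = dim ker(N^j) (with d_0 = 0). Computing the differences gives [2, 1, 1].
The number of blocks of size exactly k is (#blocks of size ≥ k) − (#blocks of size ≥ k + 1), so the partition is: 1 block(s) of size 1, 1 block(s) of size 3.
In nonincreasing order the block sizes are [3, 1].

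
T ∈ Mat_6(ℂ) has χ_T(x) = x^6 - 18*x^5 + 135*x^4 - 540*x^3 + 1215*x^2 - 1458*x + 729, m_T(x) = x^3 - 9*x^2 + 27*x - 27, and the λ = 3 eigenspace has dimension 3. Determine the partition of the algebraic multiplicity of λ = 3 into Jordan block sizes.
Block sizes for λ = 3: [3, 2, 1]

Step 1 — from the characteristic polynomial, algebraic multiplicity of λ = 3 is 6. From dim ker(T − (3)·I) = 3, there are exactly 3 Jordan blocks for λ = 3.
Step 2 — from the minimal polynomial, the factor (x − 3)^3 tells us the largest block for λ = 3 has size 3.
Step 3 — with total size 6, 3 blocks, and largest block 3, the block sizes (in nonincreasing order) are [3, 2, 1].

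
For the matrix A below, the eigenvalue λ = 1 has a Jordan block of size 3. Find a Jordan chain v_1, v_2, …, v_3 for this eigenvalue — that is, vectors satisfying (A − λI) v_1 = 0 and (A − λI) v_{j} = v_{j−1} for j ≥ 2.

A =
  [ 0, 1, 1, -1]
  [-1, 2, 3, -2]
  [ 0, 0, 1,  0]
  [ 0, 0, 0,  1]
A Jordan chain for λ = 1 of length 3:
v_1 = (2, 2, 0, 0)ᵀ
v_2 = (1, 3, 0, 0)ᵀ
v_3 = (0, 0, 1, 0)ᵀ

Let N = A − (1)·I. We want v_3 with N^3 v_3 = 0 but N^2 v_3 ≠ 0; then v_{j-1} := N · v_j for j = 3, …, 2.

Pick v_3 = (0, 0, 1, 0)ᵀ.
Then v_2 = N · v_3 = (1, 3, 0, 0)ᵀ.
Then v_1 = N · v_2 = (2, 2, 0, 0)ᵀ.

Sanity check: (A − (1)·I) v_1 = (0, 0, 0, 0)ᵀ = 0. ✓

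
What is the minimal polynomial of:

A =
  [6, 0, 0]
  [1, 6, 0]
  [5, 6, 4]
x^3 - 16*x^2 + 84*x - 144

The characteristic polynomial is χ_A(x) = (x - 6)^2*(x - 4), so the eigenvalues are known. The minimal polynomial is
  m_A(x) = Π_λ (x − λ)^{k_λ}
where k_λ is the size of the *largest* Jordan block for λ (equivalently, the smallest k with (A − λI)^k v = 0 for every generalised eigenvector v of λ).

  λ = 4: largest Jordan block has size 1, contributing (x − 4)
  λ = 6: largest Jordan block has size 2, contributing (x − 6)^2

So m_A(x) = (x - 6)^2*(x - 4) = x^3 - 16*x^2 + 84*x - 144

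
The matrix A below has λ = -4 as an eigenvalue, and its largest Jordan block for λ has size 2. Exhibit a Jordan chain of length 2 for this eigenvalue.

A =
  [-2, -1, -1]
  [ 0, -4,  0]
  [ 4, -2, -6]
A Jordan chain for λ = -4 of length 2:
v_1 = (2, 0, 4)ᵀ
v_2 = (1, 0, 0)ᵀ

Let N = A − (-4)·I. We want v_2 with N^2 v_2 = 0 but N^1 v_2 ≠ 0; then v_{j-1} := N · v_j for j = 2, …, 2.

Pick v_2 = (1, 0, 0)ᵀ.
Then v_1 = N · v_2 = (2, 0, 4)ᵀ.

Sanity check: (A − (-4)·I) v_1 = (0, 0, 0)ᵀ = 0. ✓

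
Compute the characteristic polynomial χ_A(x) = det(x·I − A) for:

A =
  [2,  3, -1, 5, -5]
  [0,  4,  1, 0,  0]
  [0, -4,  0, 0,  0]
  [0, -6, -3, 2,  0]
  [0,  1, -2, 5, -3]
x^5 - 5*x^4 + 40*x^2 - 80*x + 48

Expanding det(x·I − A) (e.g. by cofactor expansion or by noting that A is similar to its Jordan form J, which has the same characteristic polynomial as A) gives
  χ_A(x) = x^5 - 5*x^4 + 40*x^2 - 80*x + 48
which factors as (x - 2)^4*(x + 3). The eigenvalues (with algebraic multiplicities) are λ = -3 with multiplicity 1, λ = 2 with multiplicity 4.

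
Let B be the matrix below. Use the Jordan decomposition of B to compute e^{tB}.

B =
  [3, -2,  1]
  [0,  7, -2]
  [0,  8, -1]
e^{tB} =
  [exp(3*t), -2*t*exp(3*t), t*exp(3*t)]
  [0, 4*t*exp(3*t) + exp(3*t), -2*t*exp(3*t)]
  [0, 8*t*exp(3*t), -4*t*exp(3*t) + exp(3*t)]

Strategy: write B = P · J · P⁻¹ where J is a Jordan canonical form, so e^{tB} = P · e^{tJ} · P⁻¹, and e^{tJ} can be computed block-by-block.

B has Jordan form
J =
  [3, 1, 0]
  [0, 3, 0]
  [0, 0, 3]
(up to reordering of blocks).

Per-block formulas:
  For a 2×2 Jordan block J_2(3): exp(t · J_2(3)) = e^(3t)·(I + t·N), where N is the 2×2 nilpotent shift.
  For a 1×1 block at λ = 3: exp(t · [3]) = [e^(3t)].

After assembling e^{tJ} and conjugating by P, we get:

e^{tB} =
  [exp(3*t), -2*t*exp(3*t), t*exp(3*t)]
  [0, 4*t*exp(3*t) + exp(3*t), -2*t*exp(3*t)]
  [0, 8*t*exp(3*t), -4*t*exp(3*t) + exp(3*t)]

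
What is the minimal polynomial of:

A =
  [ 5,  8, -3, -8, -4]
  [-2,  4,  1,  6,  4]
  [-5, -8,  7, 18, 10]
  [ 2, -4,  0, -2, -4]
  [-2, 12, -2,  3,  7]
x^5 - 21*x^4 + 174*x^3 - 712*x^2 + 1440*x - 1152

The characteristic polynomial is χ_A(x) = (x - 6)*(x - 4)^3*(x - 3), so the eigenvalues are known. The minimal polynomial is
  m_A(x) = Π_λ (x − λ)^{k_λ}
where k_λ is the size of the *largest* Jordan block for λ (equivalently, the smallest k with (A − λI)^k v = 0 for every generalised eigenvector v of λ).

  λ = 3: largest Jordan block has size 1, contributing (x − 3)
  λ = 4: largest Jordan block has size 3, contributing (x − 4)^3
  λ = 6: largest Jordan block has size 1, contributing (x − 6)

So m_A(x) = (x - 6)*(x - 4)^3*(x - 3) = x^5 - 21*x^4 + 174*x^3 - 712*x^2 + 1440*x - 1152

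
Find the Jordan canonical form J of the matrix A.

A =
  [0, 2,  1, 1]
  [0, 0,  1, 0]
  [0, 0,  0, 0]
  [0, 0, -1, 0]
J_3(0) ⊕ J_1(0)

The characteristic polynomial is
  det(x·I − A) = x^4

Eigenvalues and multiplicities (the geometric multiplicity of λ is n − rank(A − λI), which equals the number of Jordan blocks for λ):
  λ = 0: algebraic multiplicity = 4, geometric multiplicity = 2

Determining the block sizes for each eigenvalue:
  λ = 0: with am = 4 and gm = 2, the partition is not yet determined (e.g. several partitions of 4 into 2 parts exist). Let N = A − (0)·I. Computing rank(N^1) = 2, rank(N^2) = 1, rank(N^3) = 0; the number of blocks of size ≥ j is rank(N^{j−1}) − rank(N^j), giving [2, 1, 1]. So we have 1 block(s) of size 3, 1 block(s) of size 1 → block sizes [3, 1]

Assembling the blocks gives a Jordan form
J =
  [0, 1, 0, 0]
  [0, 0, 1, 0]
  [0, 0, 0, 0]
  [0, 0, 0, 0]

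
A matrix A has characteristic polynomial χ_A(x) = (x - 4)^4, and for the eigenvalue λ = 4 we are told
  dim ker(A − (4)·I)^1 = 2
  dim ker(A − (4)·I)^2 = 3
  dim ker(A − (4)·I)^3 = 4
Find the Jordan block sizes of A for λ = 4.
Block sizes for λ = 4: [3, 1]

From the dimensions of kernels of powers, the number of Jordan blocks of size at least j is d_j − d_{j−1} where d_j = dim ker(N^j) (with d_0 = 0). Computing the differences gives [2, 1, 1].
The number of blocks of size exactly k is (#blocks of size ≥ k) − (#blocks of size ≥ k + 1), so the partition is: 1 block(s) of size 1, 1 block(s) of size 3.
In nonincreasing order the block sizes are [3, 1].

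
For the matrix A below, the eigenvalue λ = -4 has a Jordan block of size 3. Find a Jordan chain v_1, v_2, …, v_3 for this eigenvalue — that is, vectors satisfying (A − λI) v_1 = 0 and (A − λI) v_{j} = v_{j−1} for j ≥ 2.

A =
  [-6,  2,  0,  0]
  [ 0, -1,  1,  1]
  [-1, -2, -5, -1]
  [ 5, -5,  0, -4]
A Jordan chain for λ = -4 of length 3:
v_1 = (4, 4, -2, -10)ᵀ
v_2 = (-2, 0, -1, 5)ᵀ
v_3 = (1, 0, 0, 0)ᵀ

Let N = A − (-4)·I. We want v_3 with N^3 v_3 = 0 but N^2 v_3 ≠ 0; then v_{j-1} := N · v_j for j = 3, …, 2.

Pick v_3 = (1, 0, 0, 0)ᵀ.
Then v_2 = N · v_3 = (-2, 0, -1, 5)ᵀ.
Then v_1 = N · v_2 = (4, 4, -2, -10)ᵀ.

Sanity check: (A − (-4)·I) v_1 = (0, 0, 0, 0)ᵀ = 0. ✓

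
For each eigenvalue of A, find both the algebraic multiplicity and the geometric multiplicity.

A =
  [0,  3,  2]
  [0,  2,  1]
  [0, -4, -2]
λ = 0: alg = 3, geom = 1

Step 1 — factor the characteristic polynomial to read off the algebraic multiplicities:
  χ_A(x) = x^3

Step 2 — compute geometric multiplicities via the rank-nullity identity g(λ) = n − rank(A − λI):
  rank(A − (0)·I) = 2, so dim ker(A − (0)·I) = n − 2 = 1

Summary:
  λ = 0: algebraic multiplicity = 3, geometric multiplicity = 1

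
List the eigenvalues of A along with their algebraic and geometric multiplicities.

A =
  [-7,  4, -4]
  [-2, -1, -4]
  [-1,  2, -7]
λ = -5: alg = 3, geom = 2

Step 1 — factor the characteristic polynomial to read off the algebraic multiplicities:
  χ_A(x) = (x + 5)^3

Step 2 — compute geometric multiplicities via the rank-nullity identity g(λ) = n − rank(A − λI):
  rank(A − (-5)·I) = 1, so dim ker(A − (-5)·I) = n − 1 = 2

Summary:
  λ = -5: algebraic multiplicity = 3, geometric multiplicity = 2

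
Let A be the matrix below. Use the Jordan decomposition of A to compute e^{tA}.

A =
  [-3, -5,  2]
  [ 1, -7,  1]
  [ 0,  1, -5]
e^{tA} =
  [-t^2*exp(-5*t)/2 + 2*t*exp(-5*t) + exp(-5*t), t^2*exp(-5*t) - 5*t*exp(-5*t), -t^2*exp(-5*t)/2 + 2*t*exp(-5*t)]
  [t*exp(-5*t), -2*t*exp(-5*t) + exp(-5*t), t*exp(-5*t)]
  [t^2*exp(-5*t)/2, -t^2*exp(-5*t) + t*exp(-5*t), t^2*exp(-5*t)/2 + exp(-5*t)]

Strategy: write A = P · J · P⁻¹ where J is a Jordan canonical form, so e^{tA} = P · e^{tJ} · P⁻¹, and e^{tJ} can be computed block-by-block.

A has Jordan form
J =
  [-5,  1,  0]
  [ 0, -5,  1]
  [ 0,  0, -5]
(up to reordering of blocks).

Per-block formulas:
  For a 3×3 Jordan block J_3(-5): exp(t · J_3(-5)) = e^(-5t)·(I + t·N + (t^2/2)·N^2), where N is the 3×3 nilpotent shift.

After assembling e^{tJ} and conjugating by P, we get:

e^{tA} =
  [-t^2*exp(-5*t)/2 + 2*t*exp(-5*t) + exp(-5*t), t^2*exp(-5*t) - 5*t*exp(-5*t), -t^2*exp(-5*t)/2 + 2*t*exp(-5*t)]
  [t*exp(-5*t), -2*t*exp(-5*t) + exp(-5*t), t*exp(-5*t)]
  [t^2*exp(-5*t)/2, -t^2*exp(-5*t) + t*exp(-5*t), t^2*exp(-5*t)/2 + exp(-5*t)]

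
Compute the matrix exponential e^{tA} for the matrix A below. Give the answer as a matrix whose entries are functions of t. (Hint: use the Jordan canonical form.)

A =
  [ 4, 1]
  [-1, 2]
e^{tA} =
  [t*exp(3*t) + exp(3*t), t*exp(3*t)]
  [-t*exp(3*t), -t*exp(3*t) + exp(3*t)]

Strategy: write A = P · J · P⁻¹ where J is a Jordan canonical form, so e^{tA} = P · e^{tJ} · P⁻¹, and e^{tJ} can be computed block-by-block.

A has Jordan form
J =
  [3, 1]
  [0, 3]
(up to reordering of blocks).

Per-block formulas:
  For a 2×2 Jordan block J_2(3): exp(t · J_2(3)) = e^(3t)·(I + t·N), where N is the 2×2 nilpotent shift.

After assembling e^{tJ} and conjugating by P, we get:

e^{tA} =
  [t*exp(3*t) + exp(3*t), t*exp(3*t)]
  [-t*exp(3*t), -t*exp(3*t) + exp(3*t)]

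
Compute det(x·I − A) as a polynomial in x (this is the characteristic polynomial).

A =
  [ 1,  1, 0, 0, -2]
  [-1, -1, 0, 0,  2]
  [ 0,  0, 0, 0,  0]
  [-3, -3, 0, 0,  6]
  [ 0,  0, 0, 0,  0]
x^5

Expanding det(x·I − A) (e.g. by cofactor expansion or by noting that A is similar to its Jordan form J, which has the same characteristic polynomial as A) gives
  χ_A(x) = x^5
which factors as x^5. The eigenvalues (with algebraic multiplicities) are λ = 0 with multiplicity 5.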